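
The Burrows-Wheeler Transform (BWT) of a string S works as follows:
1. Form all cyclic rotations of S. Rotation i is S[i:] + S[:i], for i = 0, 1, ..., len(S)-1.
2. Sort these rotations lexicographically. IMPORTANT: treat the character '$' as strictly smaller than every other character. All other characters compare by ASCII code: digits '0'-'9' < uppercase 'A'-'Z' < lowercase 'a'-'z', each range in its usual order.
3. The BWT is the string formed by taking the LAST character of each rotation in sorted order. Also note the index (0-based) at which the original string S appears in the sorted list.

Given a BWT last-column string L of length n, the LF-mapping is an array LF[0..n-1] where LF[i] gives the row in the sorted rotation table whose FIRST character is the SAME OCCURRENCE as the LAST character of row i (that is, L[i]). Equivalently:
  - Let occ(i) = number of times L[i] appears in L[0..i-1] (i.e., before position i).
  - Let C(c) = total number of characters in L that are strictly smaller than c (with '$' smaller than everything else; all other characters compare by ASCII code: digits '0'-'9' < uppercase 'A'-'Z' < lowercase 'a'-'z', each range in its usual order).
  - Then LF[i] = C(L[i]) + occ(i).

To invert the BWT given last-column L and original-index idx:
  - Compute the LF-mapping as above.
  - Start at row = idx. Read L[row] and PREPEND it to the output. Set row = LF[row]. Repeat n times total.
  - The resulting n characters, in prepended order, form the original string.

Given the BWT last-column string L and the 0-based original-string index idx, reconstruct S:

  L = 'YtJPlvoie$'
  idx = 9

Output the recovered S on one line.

Answer: violetJPY$

Derivation:
LF mapping: 3 8 1 2 6 9 7 5 4 0
Walk LF starting at row 9, prepending L[row]:
  step 1: row=9, L[9]='$', prepend. Next row=LF[9]=0
  step 2: row=0, L[0]='Y', prepend. Next row=LF[0]=3
  step 3: row=3, L[3]='P', prepend. Next row=LF[3]=2
  step 4: row=2, L[2]='J', prepend. Next row=LF[2]=1
  step 5: row=1, L[1]='t', prepend. Next row=LF[1]=8
  step 6: row=8, L[8]='e', prepend. Next row=LF[8]=4
  step 7: row=4, L[4]='l', prepend. Next row=LF[4]=6
  step 8: row=6, L[6]='o', prepend. Next row=LF[6]=7
  step 9: row=7, L[7]='i', prepend. Next row=LF[7]=5
  step 10: row=5, L[5]='v', prepend. Next row=LF[5]=9
Reversed output: violetJPY$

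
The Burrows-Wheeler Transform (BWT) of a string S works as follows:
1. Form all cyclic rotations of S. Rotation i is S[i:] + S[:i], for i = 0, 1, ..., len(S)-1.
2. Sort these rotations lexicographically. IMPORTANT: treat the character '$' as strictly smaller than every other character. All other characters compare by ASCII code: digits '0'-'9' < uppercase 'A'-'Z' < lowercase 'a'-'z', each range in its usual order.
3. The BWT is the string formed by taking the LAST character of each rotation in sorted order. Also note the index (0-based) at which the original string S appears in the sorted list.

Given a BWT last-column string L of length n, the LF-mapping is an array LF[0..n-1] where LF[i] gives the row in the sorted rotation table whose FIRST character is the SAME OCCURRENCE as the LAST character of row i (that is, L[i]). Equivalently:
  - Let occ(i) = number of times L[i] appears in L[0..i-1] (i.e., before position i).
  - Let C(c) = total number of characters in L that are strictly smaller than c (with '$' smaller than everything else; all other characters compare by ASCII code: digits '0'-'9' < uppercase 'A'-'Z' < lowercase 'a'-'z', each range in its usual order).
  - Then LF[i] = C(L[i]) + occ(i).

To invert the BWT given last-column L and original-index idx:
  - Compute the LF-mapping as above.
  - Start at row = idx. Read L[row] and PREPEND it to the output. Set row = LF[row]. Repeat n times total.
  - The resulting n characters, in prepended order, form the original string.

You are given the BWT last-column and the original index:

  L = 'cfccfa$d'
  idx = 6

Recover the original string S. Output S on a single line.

LF mapping: 2 6 3 4 7 1 0 5
Walk LF starting at row 6, prepending L[row]:
  step 1: row=6, L[6]='$', prepend. Next row=LF[6]=0
  step 2: row=0, L[0]='c', prepend. Next row=LF[0]=2
  step 3: row=2, L[2]='c', prepend. Next row=LF[2]=3
  step 4: row=3, L[3]='c', prepend. Next row=LF[3]=4
  step 5: row=4, L[4]='f', prepend. Next row=LF[4]=7
  step 6: row=7, L[7]='d', prepend. Next row=LF[7]=5
  step 7: row=5, L[5]='a', prepend. Next row=LF[5]=1
  step 8: row=1, L[1]='f', prepend. Next row=LF[1]=6
Reversed output: fadfccc$

Answer: fadfccc$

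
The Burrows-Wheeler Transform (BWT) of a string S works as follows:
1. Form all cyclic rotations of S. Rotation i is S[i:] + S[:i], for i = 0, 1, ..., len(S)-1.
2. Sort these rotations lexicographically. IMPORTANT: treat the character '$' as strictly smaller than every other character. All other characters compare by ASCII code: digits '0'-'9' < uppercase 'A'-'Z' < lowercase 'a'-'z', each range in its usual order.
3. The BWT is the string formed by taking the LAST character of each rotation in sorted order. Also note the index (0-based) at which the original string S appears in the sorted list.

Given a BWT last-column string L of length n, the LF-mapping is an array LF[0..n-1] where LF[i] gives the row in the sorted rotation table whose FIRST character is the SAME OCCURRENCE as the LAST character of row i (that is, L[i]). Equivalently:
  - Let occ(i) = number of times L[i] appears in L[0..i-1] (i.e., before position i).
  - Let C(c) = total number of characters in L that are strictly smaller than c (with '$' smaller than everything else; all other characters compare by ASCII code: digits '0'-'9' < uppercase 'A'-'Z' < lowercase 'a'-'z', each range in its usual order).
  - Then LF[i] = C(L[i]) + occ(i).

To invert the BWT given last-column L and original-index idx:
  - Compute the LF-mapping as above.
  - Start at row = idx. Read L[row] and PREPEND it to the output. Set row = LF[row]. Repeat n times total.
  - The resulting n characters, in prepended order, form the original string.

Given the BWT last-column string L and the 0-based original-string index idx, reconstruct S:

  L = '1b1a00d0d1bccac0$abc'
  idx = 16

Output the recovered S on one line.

LF mapping: 5 11 6 8 1 2 18 3 19 7 12 14 15 9 16 4 0 10 13 17
Walk LF starting at row 16, prepending L[row]:
  step 1: row=16, L[16]='$', prepend. Next row=LF[16]=0
  step 2: row=0, L[0]='1', prepend. Next row=LF[0]=5
  step 3: row=5, L[5]='0', prepend. Next row=LF[5]=2
  step 4: row=2, L[2]='1', prepend. Next row=LF[2]=6
  step 5: row=6, L[6]='d', prepend. Next row=LF[6]=18
  step 6: row=18, L[18]='b', prepend. Next row=LF[18]=13
  step 7: row=13, L[13]='a', prepend. Next row=LF[13]=9
  step 8: row=9, L[9]='1', prepend. Next row=LF[9]=7
  step 9: row=7, L[7]='0', prepend. Next row=LF[7]=3
  step 10: row=3, L[3]='a', prepend. Next row=LF[3]=8
  step 11: row=8, L[8]='d', prepend. Next row=LF[8]=19
  step 12: row=19, L[19]='c', prepend. Next row=LF[19]=17
  step 13: row=17, L[17]='a', prepend. Next row=LF[17]=10
  step 14: row=10, L[10]='b', prepend. Next row=LF[10]=12
  step 15: row=12, L[12]='c', prepend. Next row=LF[12]=15
  step 16: row=15, L[15]='0', prepend. Next row=LF[15]=4
  step 17: row=4, L[4]='0', prepend. Next row=LF[4]=1
  step 18: row=1, L[1]='b', prepend. Next row=LF[1]=11
  step 19: row=11, L[11]='c', prepend. Next row=LF[11]=14
  step 20: row=14, L[14]='c', prepend. Next row=LF[14]=16
Reversed output: ccb00cbacda01abd101$

Answer: ccb00cbacda01abd101$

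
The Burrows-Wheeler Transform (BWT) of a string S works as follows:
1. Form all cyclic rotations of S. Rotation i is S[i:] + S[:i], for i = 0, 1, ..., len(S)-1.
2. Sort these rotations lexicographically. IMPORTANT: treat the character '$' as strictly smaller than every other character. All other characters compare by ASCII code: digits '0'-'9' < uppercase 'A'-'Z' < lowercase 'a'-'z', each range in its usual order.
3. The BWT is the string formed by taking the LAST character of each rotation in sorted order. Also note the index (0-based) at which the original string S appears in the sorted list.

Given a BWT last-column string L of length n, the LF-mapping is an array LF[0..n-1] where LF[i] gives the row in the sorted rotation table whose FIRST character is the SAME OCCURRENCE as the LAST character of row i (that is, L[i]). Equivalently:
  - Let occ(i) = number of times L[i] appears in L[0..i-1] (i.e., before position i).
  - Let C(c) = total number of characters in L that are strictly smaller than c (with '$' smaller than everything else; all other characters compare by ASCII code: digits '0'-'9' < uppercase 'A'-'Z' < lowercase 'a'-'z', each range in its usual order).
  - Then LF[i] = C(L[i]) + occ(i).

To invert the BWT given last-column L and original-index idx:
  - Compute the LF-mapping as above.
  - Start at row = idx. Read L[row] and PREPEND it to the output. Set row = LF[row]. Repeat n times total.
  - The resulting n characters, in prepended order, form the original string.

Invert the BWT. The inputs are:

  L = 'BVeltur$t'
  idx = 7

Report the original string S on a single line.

LF mapping: 1 2 3 4 6 8 5 0 7
Walk LF starting at row 7, prepending L[row]:
  step 1: row=7, L[7]='$', prepend. Next row=LF[7]=0
  step 2: row=0, L[0]='B', prepend. Next row=LF[0]=1
  step 3: row=1, L[1]='V', prepend. Next row=LF[1]=2
  step 4: row=2, L[2]='e', prepend. Next row=LF[2]=3
  step 5: row=3, L[3]='l', prepend. Next row=LF[3]=4
  step 6: row=4, L[4]='t', prepend. Next row=LF[4]=6
  step 7: row=6, L[6]='r', prepend. Next row=LF[6]=5
  step 8: row=5, L[5]='u', prepend. Next row=LF[5]=8
  step 9: row=8, L[8]='t', prepend. Next row=LF[8]=7
Reversed output: turtleVB$

Answer: turtleVB$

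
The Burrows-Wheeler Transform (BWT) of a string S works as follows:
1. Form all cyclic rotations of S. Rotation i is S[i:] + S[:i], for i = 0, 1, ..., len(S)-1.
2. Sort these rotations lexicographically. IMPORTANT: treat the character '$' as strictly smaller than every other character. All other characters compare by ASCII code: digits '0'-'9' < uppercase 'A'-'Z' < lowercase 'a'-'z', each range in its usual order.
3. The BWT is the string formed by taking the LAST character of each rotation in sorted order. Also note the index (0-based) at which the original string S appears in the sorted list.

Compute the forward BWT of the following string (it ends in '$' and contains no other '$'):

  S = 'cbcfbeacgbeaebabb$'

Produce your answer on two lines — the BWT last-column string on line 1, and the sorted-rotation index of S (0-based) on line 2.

Answer: bbeebeacfg$babbacc
10

Derivation:
All 18 rotations (rotation i = S[i:]+S[:i]):
  rot[0] = cbcfbeacgbeaebabb$
  rot[1] = bcfbeacgbeaebabb$c
  rot[2] = cfbeacgbeaebabb$cb
  rot[3] = fbeacgbeaebabb$cbc
  rot[4] = beacgbeaebabb$cbcf
  rot[5] = eacgbeaebabb$cbcfb
  rot[6] = acgbeaebabb$cbcfbe
  rot[7] = cgbeaebabb$cbcfbea
  rot[8] = gbeaebabb$cbcfbeac
  rot[9] = beaebabb$cbcfbeacg
  rot[10] = eaebabb$cbcfbeacgb
  rot[11] = aebabb$cbcfbeacgbe
  rot[12] = ebabb$cbcfbeacgbea
  rot[13] = babb$cbcfbeacgbeae
  rot[14] = abb$cbcfbeacgbeaeb
  rot[15] = bb$cbcfbeacgbeaeba
  rot[16] = b$cbcfbeacgbeaebab
  rot[17] = $cbcfbeacgbeaebabb
Sorted (with $ < everything):
  sorted[0] = $cbcfbeacgbeaebabb  (last char: 'b')
  sorted[1] = abb$cbcfbeacgbeaeb  (last char: 'b')
  sorted[2] = acgbeaebabb$cbcfbe  (last char: 'e')
  sorted[3] = aebabb$cbcfbeacgbe  (last char: 'e')
  sorted[4] = b$cbcfbeacgbeaebab  (last char: 'b')
  sorted[5] = babb$cbcfbeacgbeae  (last char: 'e')
  sorted[6] = bb$cbcfbeacgbeaeba  (last char: 'a')
  sorted[7] = bcfbeacgbeaebabb$c  (last char: 'c')
  sorted[8] = beacgbeaebabb$cbcf  (last char: 'f')
  sorted[9] = beaebabb$cbcfbeacg  (last char: 'g')
  sorted[10] = cbcfbeacgbeaebabb$  (last char: '$')
  sorted[11] = cfbeacgbeaebabb$cb  (last char: 'b')
  sorted[12] = cgbeaebabb$cbcfbea  (last char: 'a')
  sorted[13] = eacgbeaebabb$cbcfb  (last char: 'b')
  sorted[14] = eaebabb$cbcfbeacgb  (last char: 'b')
  sorted[15] = ebabb$cbcfbeacgbea  (last char: 'a')
  sorted[16] = fbeacgbeaebabb$cbc  (last char: 'c')
  sorted[17] = gbeaebabb$cbcfbeac  (last char: 'c')
Last column: bbeebeacfg$babbacc
Original string S is at sorted index 10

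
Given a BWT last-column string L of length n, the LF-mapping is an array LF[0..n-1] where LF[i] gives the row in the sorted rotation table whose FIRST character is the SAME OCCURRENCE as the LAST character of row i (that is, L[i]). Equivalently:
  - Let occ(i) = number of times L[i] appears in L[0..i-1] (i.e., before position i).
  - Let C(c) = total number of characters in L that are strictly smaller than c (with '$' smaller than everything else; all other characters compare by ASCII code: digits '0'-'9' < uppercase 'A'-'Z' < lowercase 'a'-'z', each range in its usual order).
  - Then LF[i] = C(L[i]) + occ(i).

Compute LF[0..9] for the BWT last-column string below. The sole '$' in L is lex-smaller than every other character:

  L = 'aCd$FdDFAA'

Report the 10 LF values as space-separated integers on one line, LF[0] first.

Char counts: '$':1, 'A':2, 'C':1, 'D':1, 'F':2, 'a':1, 'd':2
C (first-col start): C('$')=0, C('A')=1, C('C')=3, C('D')=4, C('F')=5, C('a')=7, C('d')=8
L[0]='a': occ=0, LF[0]=C('a')+0=7+0=7
L[1]='C': occ=0, LF[1]=C('C')+0=3+0=3
L[2]='d': occ=0, LF[2]=C('d')+0=8+0=8
L[3]='$': occ=0, LF[3]=C('$')+0=0+0=0
L[4]='F': occ=0, LF[4]=C('F')+0=5+0=5
L[5]='d': occ=1, LF[5]=C('d')+1=8+1=9
L[6]='D': occ=0, LF[6]=C('D')+0=4+0=4
L[7]='F': occ=1, LF[7]=C('F')+1=5+1=6
L[8]='A': occ=0, LF[8]=C('A')+0=1+0=1
L[9]='A': occ=1, LF[9]=C('A')+1=1+1=2

Answer: 7 3 8 0 5 9 4 6 1 2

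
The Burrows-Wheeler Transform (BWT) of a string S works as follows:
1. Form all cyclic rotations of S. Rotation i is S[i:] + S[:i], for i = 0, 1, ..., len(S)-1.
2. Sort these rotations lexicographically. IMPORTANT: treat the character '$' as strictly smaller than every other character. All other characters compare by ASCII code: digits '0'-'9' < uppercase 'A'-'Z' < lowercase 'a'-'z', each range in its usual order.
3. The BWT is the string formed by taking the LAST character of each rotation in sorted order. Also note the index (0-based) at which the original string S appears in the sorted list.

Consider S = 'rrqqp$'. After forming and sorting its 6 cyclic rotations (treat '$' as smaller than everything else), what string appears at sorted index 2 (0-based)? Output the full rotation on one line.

Answer: qp$rrq

Derivation:
All 6 rotations (rotation i = S[i:]+S[:i]):
  rot[0] = rrqqp$
  rot[1] = rqqp$r
  rot[2] = qqp$rr
  rot[3] = qp$rrq
  rot[4] = p$rrqq
  rot[5] = $rrqqp
Sorted (with $ < everything):
  sorted[0] = $rrqqp
  sorted[1] = p$rrqq
  sorted[2] = qp$rrq
  sorted[3] = qqp$rr
  sorted[4] = rqqp$r
  sorted[5] = rrqqp$
sorted[2] = qp$rrq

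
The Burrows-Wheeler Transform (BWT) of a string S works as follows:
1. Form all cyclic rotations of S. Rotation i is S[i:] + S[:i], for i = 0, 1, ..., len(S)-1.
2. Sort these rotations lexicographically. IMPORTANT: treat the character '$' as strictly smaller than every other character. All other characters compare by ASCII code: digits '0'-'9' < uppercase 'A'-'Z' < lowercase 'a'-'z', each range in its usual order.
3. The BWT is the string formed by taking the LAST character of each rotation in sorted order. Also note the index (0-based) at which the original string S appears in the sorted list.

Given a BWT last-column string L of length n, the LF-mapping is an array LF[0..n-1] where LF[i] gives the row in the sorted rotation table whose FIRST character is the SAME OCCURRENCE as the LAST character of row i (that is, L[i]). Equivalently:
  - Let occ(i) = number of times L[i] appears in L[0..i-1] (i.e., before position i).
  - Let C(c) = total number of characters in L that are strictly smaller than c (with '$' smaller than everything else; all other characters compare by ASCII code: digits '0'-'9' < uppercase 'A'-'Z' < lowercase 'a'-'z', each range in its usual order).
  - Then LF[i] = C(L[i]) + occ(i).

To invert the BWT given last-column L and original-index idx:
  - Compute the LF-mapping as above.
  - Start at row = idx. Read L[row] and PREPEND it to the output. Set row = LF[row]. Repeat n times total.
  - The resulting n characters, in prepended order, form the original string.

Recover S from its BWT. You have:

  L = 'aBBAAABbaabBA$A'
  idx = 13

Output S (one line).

Answer: bBAAaBaBBAAAba$

Derivation:
LF mapping: 10 6 7 1 2 3 8 13 11 12 14 9 4 0 5
Walk LF starting at row 13, prepending L[row]:
  step 1: row=13, L[13]='$', prepend. Next row=LF[13]=0
  step 2: row=0, L[0]='a', prepend. Next row=LF[0]=10
  step 3: row=10, L[10]='b', prepend. Next row=LF[10]=14
  step 4: row=14, L[14]='A', prepend. Next row=LF[14]=5
  step 5: row=5, L[5]='A', prepend. Next row=LF[5]=3
  step 6: row=3, L[3]='A', prepend. Next row=LF[3]=1
  step 7: row=1, L[1]='B', prepend. Next row=LF[1]=6
  step 8: row=6, L[6]='B', prepend. Next row=LF[6]=8
  step 9: row=8, L[8]='a', prepend. Next row=LF[8]=11
  step 10: row=11, L[11]='B', prepend. Next row=LF[11]=9
  step 11: row=9, L[9]='a', prepend. Next row=LF[9]=12
  step 12: row=12, L[12]='A', prepend. Next row=LF[12]=4
  step 13: row=4, L[4]='A', prepend. Next row=LF[4]=2
  step 14: row=2, L[2]='B', prepend. Next row=LF[2]=7
  step 15: row=7, L[7]='b', prepend. Next row=LF[7]=13
Reversed output: bBAAaBaBBAAAba$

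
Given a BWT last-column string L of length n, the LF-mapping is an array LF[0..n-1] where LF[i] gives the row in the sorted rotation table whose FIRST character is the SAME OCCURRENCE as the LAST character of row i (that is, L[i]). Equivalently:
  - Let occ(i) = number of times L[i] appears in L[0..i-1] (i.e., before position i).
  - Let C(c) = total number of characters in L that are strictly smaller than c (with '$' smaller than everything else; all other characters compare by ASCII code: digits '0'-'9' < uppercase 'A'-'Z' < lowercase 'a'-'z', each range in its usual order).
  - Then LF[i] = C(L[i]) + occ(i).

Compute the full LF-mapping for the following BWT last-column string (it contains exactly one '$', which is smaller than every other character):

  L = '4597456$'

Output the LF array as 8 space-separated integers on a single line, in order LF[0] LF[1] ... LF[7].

Answer: 1 3 7 6 2 4 5 0

Derivation:
Char counts: '$':1, '4':2, '5':2, '6':1, '7':1, '9':1
C (first-col start): C('$')=0, C('4')=1, C('5')=3, C('6')=5, C('7')=6, C('9')=7
L[0]='4': occ=0, LF[0]=C('4')+0=1+0=1
L[1]='5': occ=0, LF[1]=C('5')+0=3+0=3
L[2]='9': occ=0, LF[2]=C('9')+0=7+0=7
L[3]='7': occ=0, LF[3]=C('7')+0=6+0=6
L[4]='4': occ=1, LF[4]=C('4')+1=1+1=2
L[5]='5': occ=1, LF[5]=C('5')+1=3+1=4
L[6]='6': occ=0, LF[6]=C('6')+0=5+0=5
L[7]='$': occ=0, LF[7]=C('$')+0=0+0=0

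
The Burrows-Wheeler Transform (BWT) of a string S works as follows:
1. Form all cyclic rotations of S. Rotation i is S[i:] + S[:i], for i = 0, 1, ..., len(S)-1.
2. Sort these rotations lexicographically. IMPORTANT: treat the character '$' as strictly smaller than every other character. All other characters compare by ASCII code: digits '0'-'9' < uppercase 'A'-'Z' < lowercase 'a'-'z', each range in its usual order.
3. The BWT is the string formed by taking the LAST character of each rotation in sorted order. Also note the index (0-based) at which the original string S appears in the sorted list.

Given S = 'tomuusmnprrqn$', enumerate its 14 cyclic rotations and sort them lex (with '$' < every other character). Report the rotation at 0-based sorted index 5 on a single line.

All 14 rotations (rotation i = S[i:]+S[:i]):
  rot[0] = tomuusmnprrqn$
  rot[1] = omuusmnprrqn$t
  rot[2] = muusmnprrqn$to
  rot[3] = uusmnprrqn$tom
  rot[4] = usmnprrqn$tomu
  rot[5] = smnprrqn$tomuu
  rot[6] = mnprrqn$tomuus
  rot[7] = nprrqn$tomuusm
  rot[8] = prrqn$tomuusmn
  rot[9] = rrqn$tomuusmnp
  rot[10] = rqn$tomuusmnpr
  rot[11] = qn$tomuusmnprr
  rot[12] = n$tomuusmnprrq
  rot[13] = $tomuusmnprrqn
Sorted (with $ < everything):
  sorted[0] = $tomuusmnprrqn
  sorted[1] = mnprrqn$tomuus
  sorted[2] = muusmnprrqn$to
  sorted[3] = n$tomuusmnprrq
  sorted[4] = nprrqn$tomuusm
  sorted[5] = omuusmnprrqn$t
  sorted[6] = prrqn$tomuusmn
  sorted[7] = qn$tomuusmnprr
  sorted[8] = rqn$tomuusmnpr
  sorted[9] = rrqn$tomuusmnp
  sorted[10] = smnprrqn$tomuu
  sorted[11] = tomuusmnprrqn$
  sorted[12] = usmnprrqn$tomu
  sorted[13] = uusmnprrqn$tom
sorted[5] = omuusmnprrqn$t

Answer: omuusmnprrqn$t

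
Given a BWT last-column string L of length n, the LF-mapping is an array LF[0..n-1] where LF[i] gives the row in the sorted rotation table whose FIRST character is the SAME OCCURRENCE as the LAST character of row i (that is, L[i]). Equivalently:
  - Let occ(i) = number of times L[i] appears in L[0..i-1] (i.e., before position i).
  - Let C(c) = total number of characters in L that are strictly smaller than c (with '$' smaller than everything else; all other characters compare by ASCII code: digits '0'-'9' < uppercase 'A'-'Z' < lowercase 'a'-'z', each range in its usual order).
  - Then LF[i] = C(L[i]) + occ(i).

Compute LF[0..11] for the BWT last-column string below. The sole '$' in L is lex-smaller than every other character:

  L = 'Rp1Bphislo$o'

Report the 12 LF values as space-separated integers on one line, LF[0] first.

Char counts: '$':1, '1':1, 'B':1, 'R':1, 'h':1, 'i':1, 'l':1, 'o':2, 'p':2, 's':1
C (first-col start): C('$')=0, C('1')=1, C('B')=2, C('R')=3, C('h')=4, C('i')=5, C('l')=6, C('o')=7, C('p')=9, C('s')=11
L[0]='R': occ=0, LF[0]=C('R')+0=3+0=3
L[1]='p': occ=0, LF[1]=C('p')+0=9+0=9
L[2]='1': occ=0, LF[2]=C('1')+0=1+0=1
L[3]='B': occ=0, LF[3]=C('B')+0=2+0=2
L[4]='p': occ=1, LF[4]=C('p')+1=9+1=10
L[5]='h': occ=0, LF[5]=C('h')+0=4+0=4
L[6]='i': occ=0, LF[6]=C('i')+0=5+0=5
L[7]='s': occ=0, LF[7]=C('s')+0=11+0=11
L[8]='l': occ=0, LF[8]=C('l')+0=6+0=6
L[9]='o': occ=0, LF[9]=C('o')+0=7+0=7
L[10]='$': occ=0, LF[10]=C('$')+0=0+0=0
L[11]='o': occ=1, LF[11]=C('o')+1=7+1=8

Answer: 3 9 1 2 10 4 5 11 6 7 0 8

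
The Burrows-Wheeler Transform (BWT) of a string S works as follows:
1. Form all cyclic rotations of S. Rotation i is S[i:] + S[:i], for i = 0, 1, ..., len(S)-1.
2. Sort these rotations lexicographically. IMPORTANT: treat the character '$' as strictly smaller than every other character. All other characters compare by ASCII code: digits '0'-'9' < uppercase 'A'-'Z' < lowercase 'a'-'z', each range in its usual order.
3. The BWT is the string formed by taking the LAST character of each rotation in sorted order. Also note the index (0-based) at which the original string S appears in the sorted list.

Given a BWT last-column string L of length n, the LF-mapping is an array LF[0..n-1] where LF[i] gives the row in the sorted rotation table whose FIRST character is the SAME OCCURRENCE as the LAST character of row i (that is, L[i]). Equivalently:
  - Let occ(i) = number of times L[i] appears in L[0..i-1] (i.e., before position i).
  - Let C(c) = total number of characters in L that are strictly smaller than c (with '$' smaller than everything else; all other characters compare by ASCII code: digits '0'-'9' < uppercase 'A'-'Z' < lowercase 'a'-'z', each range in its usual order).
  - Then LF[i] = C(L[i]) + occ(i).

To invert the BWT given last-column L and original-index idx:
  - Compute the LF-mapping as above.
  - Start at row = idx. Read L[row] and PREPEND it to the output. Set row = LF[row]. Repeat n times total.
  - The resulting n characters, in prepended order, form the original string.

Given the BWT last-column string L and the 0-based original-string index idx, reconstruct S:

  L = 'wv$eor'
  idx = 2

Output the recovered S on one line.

LF mapping: 5 4 0 1 2 3
Walk LF starting at row 2, prepending L[row]:
  step 1: row=2, L[2]='$', prepend. Next row=LF[2]=0
  step 2: row=0, L[0]='w', prepend. Next row=LF[0]=5
  step 3: row=5, L[5]='r', prepend. Next row=LF[5]=3
  step 4: row=3, L[3]='e', prepend. Next row=LF[3]=1
  step 5: row=1, L[1]='v', prepend. Next row=LF[1]=4
  step 6: row=4, L[4]='o', prepend. Next row=LF[4]=2
Reversed output: overw$

Answer: overw$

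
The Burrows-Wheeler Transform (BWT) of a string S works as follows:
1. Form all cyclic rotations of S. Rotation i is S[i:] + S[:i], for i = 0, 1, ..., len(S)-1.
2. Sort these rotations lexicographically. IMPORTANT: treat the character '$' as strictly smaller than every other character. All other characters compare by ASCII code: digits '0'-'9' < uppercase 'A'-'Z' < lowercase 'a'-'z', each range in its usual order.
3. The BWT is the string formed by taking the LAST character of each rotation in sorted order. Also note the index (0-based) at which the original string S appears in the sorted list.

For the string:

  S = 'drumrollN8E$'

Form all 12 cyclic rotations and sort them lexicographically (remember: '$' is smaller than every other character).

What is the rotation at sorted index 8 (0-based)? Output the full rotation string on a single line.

Answer: ollN8E$drumr

Derivation:
All 12 rotations (rotation i = S[i:]+S[:i]):
  rot[0] = drumrollN8E$
  rot[1] = rumrollN8E$d
  rot[2] = umrollN8E$dr
  rot[3] = mrollN8E$dru
  rot[4] = rollN8E$drum
  rot[5] = ollN8E$drumr
  rot[6] = llN8E$drumro
  rot[7] = lN8E$drumrol
  rot[8] = N8E$drumroll
  rot[9] = 8E$drumrollN
  rot[10] = E$drumrollN8
  rot[11] = $drumrollN8E
Sorted (with $ < everything):
  sorted[0] = $drumrollN8E
  sorted[1] = 8E$drumrollN
  sorted[2] = E$drumrollN8
  sorted[3] = N8E$drumroll
  sorted[4] = drumrollN8E$
  sorted[5] = lN8E$drumrol
  sorted[6] = llN8E$drumro
  sorted[7] = mrollN8E$dru
  sorted[8] = ollN8E$drumr
  sorted[9] = rollN8E$drum
  sorted[10] = rumrollN8E$d
  sorted[11] = umrollN8E$dr
sorted[8] = ollN8E$drumr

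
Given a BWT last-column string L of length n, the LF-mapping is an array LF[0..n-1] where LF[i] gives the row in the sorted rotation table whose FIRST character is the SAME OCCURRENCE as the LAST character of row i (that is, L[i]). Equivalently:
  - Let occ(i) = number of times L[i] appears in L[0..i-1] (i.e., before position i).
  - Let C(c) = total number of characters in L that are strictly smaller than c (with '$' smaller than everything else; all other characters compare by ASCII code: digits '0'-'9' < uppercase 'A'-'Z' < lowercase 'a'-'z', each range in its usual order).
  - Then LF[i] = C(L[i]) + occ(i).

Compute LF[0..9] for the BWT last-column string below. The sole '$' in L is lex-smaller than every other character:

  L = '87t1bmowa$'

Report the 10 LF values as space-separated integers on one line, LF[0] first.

Answer: 3 2 8 1 5 6 7 9 4 0

Derivation:
Char counts: '$':1, '1':1, '7':1, '8':1, 'a':1, 'b':1, 'm':1, 'o':1, 't':1, 'w':1
C (first-col start): C('$')=0, C('1')=1, C('7')=2, C('8')=3, C('a')=4, C('b')=5, C('m')=6, C('o')=7, C('t')=8, C('w')=9
L[0]='8': occ=0, LF[0]=C('8')+0=3+0=3
L[1]='7': occ=0, LF[1]=C('7')+0=2+0=2
L[2]='t': occ=0, LF[2]=C('t')+0=8+0=8
L[3]='1': occ=0, LF[3]=C('1')+0=1+0=1
L[4]='b': occ=0, LF[4]=C('b')+0=5+0=5
L[5]='m': occ=0, LF[5]=C('m')+0=6+0=6
L[6]='o': occ=0, LF[6]=C('o')+0=7+0=7
L[7]='w': occ=0, LF[7]=C('w')+0=9+0=9
L[8]='a': occ=0, LF[8]=C('a')+0=4+0=4
L[9]='$': occ=0, LF[9]=C('$')+0=0+0=0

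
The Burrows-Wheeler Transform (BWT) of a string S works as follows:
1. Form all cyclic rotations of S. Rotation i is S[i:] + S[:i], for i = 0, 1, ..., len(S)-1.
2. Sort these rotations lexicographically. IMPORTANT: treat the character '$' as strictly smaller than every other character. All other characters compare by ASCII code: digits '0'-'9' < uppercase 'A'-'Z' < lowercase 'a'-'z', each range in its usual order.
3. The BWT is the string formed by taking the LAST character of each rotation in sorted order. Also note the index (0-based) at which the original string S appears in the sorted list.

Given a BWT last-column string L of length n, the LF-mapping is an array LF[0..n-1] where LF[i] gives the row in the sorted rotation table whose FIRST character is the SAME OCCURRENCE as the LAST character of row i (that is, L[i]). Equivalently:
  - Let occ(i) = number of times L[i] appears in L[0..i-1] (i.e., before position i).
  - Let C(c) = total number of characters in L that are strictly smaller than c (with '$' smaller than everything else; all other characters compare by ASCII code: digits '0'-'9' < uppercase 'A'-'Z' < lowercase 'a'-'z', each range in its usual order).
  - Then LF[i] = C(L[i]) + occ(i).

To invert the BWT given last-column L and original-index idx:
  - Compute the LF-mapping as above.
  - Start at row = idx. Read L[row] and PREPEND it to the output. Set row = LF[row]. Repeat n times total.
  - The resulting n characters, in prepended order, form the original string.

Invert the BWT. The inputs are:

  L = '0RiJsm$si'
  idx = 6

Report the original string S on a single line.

LF mapping: 1 3 4 2 7 6 0 8 5
Walk LF starting at row 6, prepending L[row]:
  step 1: row=6, L[6]='$', prepend. Next row=LF[6]=0
  step 2: row=0, L[0]='0', prepend. Next row=LF[0]=1
  step 3: row=1, L[1]='R', prepend. Next row=LF[1]=3
  step 4: row=3, L[3]='J', prepend. Next row=LF[3]=2
  step 5: row=2, L[2]='i', prepend. Next row=LF[2]=4
  step 6: row=4, L[4]='s', prepend. Next row=LF[4]=7
  step 7: row=7, L[7]='s', prepend. Next row=LF[7]=8
  step 8: row=8, L[8]='i', prepend. Next row=LF[8]=5
  step 9: row=5, L[5]='m', prepend. Next row=LF[5]=6
Reversed output: missiJR0$

Answer: missiJR0$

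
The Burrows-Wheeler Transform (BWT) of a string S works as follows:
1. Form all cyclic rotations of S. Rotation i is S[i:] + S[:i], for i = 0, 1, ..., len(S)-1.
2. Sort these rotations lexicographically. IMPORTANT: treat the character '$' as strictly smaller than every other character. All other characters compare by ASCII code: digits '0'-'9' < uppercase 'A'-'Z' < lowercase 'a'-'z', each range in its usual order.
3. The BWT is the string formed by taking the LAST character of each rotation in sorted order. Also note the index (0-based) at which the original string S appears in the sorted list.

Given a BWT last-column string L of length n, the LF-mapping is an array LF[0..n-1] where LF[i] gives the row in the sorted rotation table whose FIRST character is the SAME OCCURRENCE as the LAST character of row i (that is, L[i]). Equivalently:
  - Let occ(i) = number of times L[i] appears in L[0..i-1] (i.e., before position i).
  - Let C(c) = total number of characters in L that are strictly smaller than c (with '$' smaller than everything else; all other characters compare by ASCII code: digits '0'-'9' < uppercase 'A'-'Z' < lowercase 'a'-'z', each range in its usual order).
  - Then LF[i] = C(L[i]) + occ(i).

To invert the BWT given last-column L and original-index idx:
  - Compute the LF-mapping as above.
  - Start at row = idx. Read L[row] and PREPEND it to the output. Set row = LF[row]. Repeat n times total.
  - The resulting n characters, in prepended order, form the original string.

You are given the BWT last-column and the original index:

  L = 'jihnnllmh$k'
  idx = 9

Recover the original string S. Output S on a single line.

Answer: nihhmllknj$

Derivation:
LF mapping: 4 3 1 9 10 6 7 8 2 0 5
Walk LF starting at row 9, prepending L[row]:
  step 1: row=9, L[9]='$', prepend. Next row=LF[9]=0
  step 2: row=0, L[0]='j', prepend. Next row=LF[0]=4
  step 3: row=4, L[4]='n', prepend. Next row=LF[4]=10
  step 4: row=10, L[10]='k', prepend. Next row=LF[10]=5
  step 5: row=5, L[5]='l', prepend. Next row=LF[5]=6
  step 6: row=6, L[6]='l', prepend. Next row=LF[6]=7
  step 7: row=7, L[7]='m', prepend. Next row=LF[7]=8
  step 8: row=8, L[8]='h', prepend. Next row=LF[8]=2
  step 9: row=2, L[2]='h', prepend. Next row=LF[2]=1
  step 10: row=1, L[1]='i', prepend. Next row=LF[1]=3
  step 11: row=3, L[3]='n', prepend. Next row=LF[3]=9
Reversed output: nihhmllknj$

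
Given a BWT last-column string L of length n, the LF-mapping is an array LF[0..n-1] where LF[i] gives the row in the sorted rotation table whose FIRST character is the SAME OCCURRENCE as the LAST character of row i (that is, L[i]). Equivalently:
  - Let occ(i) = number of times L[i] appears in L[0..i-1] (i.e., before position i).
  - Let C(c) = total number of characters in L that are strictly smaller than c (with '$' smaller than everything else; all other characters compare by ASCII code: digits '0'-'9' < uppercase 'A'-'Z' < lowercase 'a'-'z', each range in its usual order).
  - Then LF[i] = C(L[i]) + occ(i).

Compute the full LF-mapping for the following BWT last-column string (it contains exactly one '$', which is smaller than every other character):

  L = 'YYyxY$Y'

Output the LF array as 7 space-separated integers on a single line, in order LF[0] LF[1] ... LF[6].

Answer: 1 2 6 5 3 0 4

Derivation:
Char counts: '$':1, 'Y':4, 'x':1, 'y':1
C (first-col start): C('$')=0, C('Y')=1, C('x')=5, C('y')=6
L[0]='Y': occ=0, LF[0]=C('Y')+0=1+0=1
L[1]='Y': occ=1, LF[1]=C('Y')+1=1+1=2
L[2]='y': occ=0, LF[2]=C('y')+0=6+0=6
L[3]='x': occ=0, LF[3]=C('x')+0=5+0=5
L[4]='Y': occ=2, LF[4]=C('Y')+2=1+2=3
L[5]='$': occ=0, LF[5]=C('$')+0=0+0=0
L[6]='Y': occ=3, LF[6]=C('Y')+3=1+3=4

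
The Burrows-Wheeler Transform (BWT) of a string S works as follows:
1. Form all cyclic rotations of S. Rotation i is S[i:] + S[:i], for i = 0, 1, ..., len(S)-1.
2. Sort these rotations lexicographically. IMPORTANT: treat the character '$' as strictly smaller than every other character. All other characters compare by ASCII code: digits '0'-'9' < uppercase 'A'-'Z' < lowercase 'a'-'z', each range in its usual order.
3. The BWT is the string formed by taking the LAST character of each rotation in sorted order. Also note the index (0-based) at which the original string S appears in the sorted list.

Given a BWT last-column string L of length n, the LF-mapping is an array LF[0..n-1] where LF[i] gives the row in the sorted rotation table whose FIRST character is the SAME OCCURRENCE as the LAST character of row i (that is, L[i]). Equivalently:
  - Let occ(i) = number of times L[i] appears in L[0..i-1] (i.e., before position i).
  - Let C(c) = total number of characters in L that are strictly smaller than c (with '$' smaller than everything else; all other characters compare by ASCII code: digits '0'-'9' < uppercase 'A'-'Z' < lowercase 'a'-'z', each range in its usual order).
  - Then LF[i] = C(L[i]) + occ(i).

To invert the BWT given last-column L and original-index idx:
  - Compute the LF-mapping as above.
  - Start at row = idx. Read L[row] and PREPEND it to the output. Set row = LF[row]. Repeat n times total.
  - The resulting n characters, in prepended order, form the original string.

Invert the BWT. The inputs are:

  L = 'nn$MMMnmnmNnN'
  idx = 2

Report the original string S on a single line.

Answer: MNnmmnMMNnnn$

Derivation:
LF mapping: 8 9 0 1 2 3 10 6 11 7 4 12 5
Walk LF starting at row 2, prepending L[row]:
  step 1: row=2, L[2]='$', prepend. Next row=LF[2]=0
  step 2: row=0, L[0]='n', prepend. Next row=LF[0]=8
  step 3: row=8, L[8]='n', prepend. Next row=LF[8]=11
  step 4: row=11, L[11]='n', prepend. Next row=LF[11]=12
  step 5: row=12, L[12]='N', prepend. Next row=LF[12]=5
  step 6: row=5, L[5]='M', prepend. Next row=LF[5]=3
  step 7: row=3, L[3]='M', prepend. Next row=LF[3]=1
  step 8: row=1, L[1]='n', prepend. Next row=LF[1]=9
  step 9: row=9, L[9]='m', prepend. Next row=LF[9]=7
  step 10: row=7, L[7]='m', prepend. Next row=LF[7]=6
  step 11: row=6, L[6]='n', prepend. Next row=LF[6]=10
  step 12: row=10, L[10]='N', prepend. Next row=LF[10]=4
  step 13: row=4, L[4]='M', prepend. Next row=LF[4]=2
Reversed output: MNnmmnMMNnnn$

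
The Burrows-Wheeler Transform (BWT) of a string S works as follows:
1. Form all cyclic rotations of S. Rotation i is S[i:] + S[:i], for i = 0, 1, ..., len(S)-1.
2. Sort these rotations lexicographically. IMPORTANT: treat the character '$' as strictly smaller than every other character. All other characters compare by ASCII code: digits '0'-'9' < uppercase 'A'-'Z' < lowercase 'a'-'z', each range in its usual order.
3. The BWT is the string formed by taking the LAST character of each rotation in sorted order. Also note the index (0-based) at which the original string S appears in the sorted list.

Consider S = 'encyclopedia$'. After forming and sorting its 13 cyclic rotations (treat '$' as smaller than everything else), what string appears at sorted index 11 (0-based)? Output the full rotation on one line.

All 13 rotations (rotation i = S[i:]+S[:i]):
  rot[0] = encyclopedia$
  rot[1] = ncyclopedia$e
  rot[2] = cyclopedia$en
  rot[3] = yclopedia$enc
  rot[4] = clopedia$ency
  rot[5] = lopedia$encyc
  rot[6] = opedia$encycl
  rot[7] = pedia$encyclo
  rot[8] = edia$encyclop
  rot[9] = dia$encyclope
  rot[10] = ia$encycloped
  rot[11] = a$encyclopedi
  rot[12] = $encyclopedia
Sorted (with $ < everything):
  sorted[0] = $encyclopedia
  sorted[1] = a$encyclopedi
  sorted[2] = clopedia$ency
  sorted[3] = cyclopedia$en
  sorted[4] = dia$encyclope
  sorted[5] = edia$encyclop
  sorted[6] = encyclopedia$
  sorted[7] = ia$encycloped
  sorted[8] = lopedia$encyc
  sorted[9] = ncyclopedia$e
  sorted[10] = opedia$encycl
  sorted[11] = pedia$encyclo
  sorted[12] = yclopedia$enc
sorted[11] = pedia$encyclo

Answer: pedia$encyclo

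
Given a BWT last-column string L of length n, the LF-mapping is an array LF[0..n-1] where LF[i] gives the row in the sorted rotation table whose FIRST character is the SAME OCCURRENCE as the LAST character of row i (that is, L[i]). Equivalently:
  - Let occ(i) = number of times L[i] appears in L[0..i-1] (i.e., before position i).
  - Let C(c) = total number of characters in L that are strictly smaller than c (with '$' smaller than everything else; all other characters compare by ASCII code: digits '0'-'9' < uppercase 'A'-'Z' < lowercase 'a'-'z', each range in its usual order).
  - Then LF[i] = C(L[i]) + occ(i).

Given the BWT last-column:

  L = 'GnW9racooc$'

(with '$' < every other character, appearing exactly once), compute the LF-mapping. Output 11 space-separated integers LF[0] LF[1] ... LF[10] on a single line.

Answer: 2 7 3 1 10 4 5 8 9 6 0

Derivation:
Char counts: '$':1, '9':1, 'G':1, 'W':1, 'a':1, 'c':2, 'n':1, 'o':2, 'r':1
C (first-col start): C('$')=0, C('9')=1, C('G')=2, C('W')=3, C('a')=4, C('c')=5, C('n')=7, C('o')=8, C('r')=10
L[0]='G': occ=0, LF[0]=C('G')+0=2+0=2
L[1]='n': occ=0, LF[1]=C('n')+0=7+0=7
L[2]='W': occ=0, LF[2]=C('W')+0=3+0=3
L[3]='9': occ=0, LF[3]=C('9')+0=1+0=1
L[4]='r': occ=0, LF[4]=C('r')+0=10+0=10
L[5]='a': occ=0, LF[5]=C('a')+0=4+0=4
L[6]='c': occ=0, LF[6]=C('c')+0=5+0=5
L[7]='o': occ=0, LF[7]=C('o')+0=8+0=8
L[8]='o': occ=1, LF[8]=C('o')+1=8+1=9
L[9]='c': occ=1, LF[9]=C('c')+1=5+1=6
L[10]='$': occ=0, LF[10]=C('$')+0=0+0=0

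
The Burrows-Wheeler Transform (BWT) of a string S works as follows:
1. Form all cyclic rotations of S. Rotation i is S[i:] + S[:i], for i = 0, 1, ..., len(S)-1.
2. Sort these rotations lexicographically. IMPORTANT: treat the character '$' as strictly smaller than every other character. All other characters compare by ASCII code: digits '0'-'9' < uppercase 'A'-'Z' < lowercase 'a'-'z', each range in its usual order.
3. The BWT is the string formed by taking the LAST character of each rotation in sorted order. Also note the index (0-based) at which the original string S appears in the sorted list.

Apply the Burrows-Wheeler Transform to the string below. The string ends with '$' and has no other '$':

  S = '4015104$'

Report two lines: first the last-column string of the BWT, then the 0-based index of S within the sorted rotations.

Answer: 441500$1
6

Derivation:
All 8 rotations (rotation i = S[i:]+S[:i]):
  rot[0] = 4015104$
  rot[1] = 015104$4
  rot[2] = 15104$40
  rot[3] = 5104$401
  rot[4] = 104$4015
  rot[5] = 04$40151
  rot[6] = 4$401510
  rot[7] = $4015104
Sorted (with $ < everything):
  sorted[0] = $4015104  (last char: '4')
  sorted[1] = 015104$4  (last char: '4')
  sorted[2] = 04$40151  (last char: '1')
  sorted[3] = 104$4015  (last char: '5')
  sorted[4] = 15104$40  (last char: '0')
  sorted[5] = 4$401510  (last char: '0')
  sorted[6] = 4015104$  (last char: '$')
  sorted[7] = 5104$401  (last char: '1')
Last column: 441500$1
Original string S is at sorted index 6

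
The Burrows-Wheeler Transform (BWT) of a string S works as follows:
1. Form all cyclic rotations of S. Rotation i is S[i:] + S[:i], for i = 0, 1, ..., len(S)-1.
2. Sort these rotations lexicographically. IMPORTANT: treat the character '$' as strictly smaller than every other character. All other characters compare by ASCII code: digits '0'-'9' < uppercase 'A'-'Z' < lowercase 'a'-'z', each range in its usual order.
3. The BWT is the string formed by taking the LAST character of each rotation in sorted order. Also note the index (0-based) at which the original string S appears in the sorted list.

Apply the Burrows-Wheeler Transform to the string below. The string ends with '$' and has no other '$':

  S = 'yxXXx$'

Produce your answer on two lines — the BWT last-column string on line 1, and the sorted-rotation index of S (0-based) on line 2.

All 6 rotations (rotation i = S[i:]+S[:i]):
  rot[0] = yxXXx$
  rot[1] = xXXx$y
  rot[2] = XXx$yx
  rot[3] = Xx$yxX
  rot[4] = x$yxXX
  rot[5] = $yxXXx
Sorted (with $ < everything):
  sorted[0] = $yxXXx  (last char: 'x')
  sorted[1] = XXx$yx  (last char: 'x')
  sorted[2] = Xx$yxX  (last char: 'X')
  sorted[3] = x$yxXX  (last char: 'X')
  sorted[4] = xXXx$y  (last char: 'y')
  sorted[5] = yxXXx$  (last char: '$')
Last column: xxXXy$
Original string S is at sorted index 5

Answer: xxXXy$
5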